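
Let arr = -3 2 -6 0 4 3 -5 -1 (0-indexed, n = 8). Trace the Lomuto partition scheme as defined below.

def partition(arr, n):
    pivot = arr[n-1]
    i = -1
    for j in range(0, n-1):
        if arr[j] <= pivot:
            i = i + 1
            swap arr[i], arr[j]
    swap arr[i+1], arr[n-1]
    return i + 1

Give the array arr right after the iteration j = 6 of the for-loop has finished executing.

-3 -6 -5 0 4 3 2 -1

pivot = arr[7] = -1; i = -1
j=0: arr[0]=-3 ≤ -1 → i=0, swap arr[0],arr[0] (no change) → -3 2 -6 0 4 3 -5 -1
j=1: arr[1]=2 > -1 → no swap
j=2: arr[2]=-6 ≤ -1 → i=1, swap arr[1],arr[2] → -3 -6 2 0 4 3 -5 -1
j=3: arr[3]=0 > -1 → no swap
j=4: arr[4]=4 > -1 → no swap
j=5: arr[5]=3 > -1 → no swap
j=6: arr[6]=-5 ≤ -1 → i=2, swap arr[2],arr[6] → -3 -6 -5 0 4 3 2 -1
(after j=6) arr = -3 -6 -5 0 4 3 2 -1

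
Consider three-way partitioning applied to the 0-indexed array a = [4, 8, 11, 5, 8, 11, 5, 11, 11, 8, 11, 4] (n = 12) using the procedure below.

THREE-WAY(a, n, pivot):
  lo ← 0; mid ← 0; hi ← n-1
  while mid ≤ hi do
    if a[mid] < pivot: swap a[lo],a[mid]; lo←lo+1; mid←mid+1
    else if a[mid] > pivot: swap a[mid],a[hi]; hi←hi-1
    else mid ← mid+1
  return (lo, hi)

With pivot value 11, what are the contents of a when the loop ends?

pivot = 11; lo=0, mid=0, hi=11
a[mid]=4<11: swap a[0],a[0]; lo=1,mid=1 → [4, 8, 11, 5, 8, 11, 5, 11, 11, 8, 11, 4]
a[mid]=8<11: swap a[1],a[1]; lo=2,mid=2 → [4, 8, 11, 5, 8, 11, 5, 11, 11, 8, 11, 4]
a[mid]=11=11: mid=3
a[mid]=5<11: swap a[2],a[3]; lo=3,mid=4 → [4, 8, 5, 11, 8, 11, 5, 11, 11, 8, 11, 4]
a[mid]=8<11: swap a[3],a[4]; lo=4,mid=5 → [4, 8, 5, 8, 11, 11, 5, 11, 11, 8, 11, 4]
a[mid]=11=11: mid=6
a[mid]=5<11: swap a[4],a[6]; lo=5,mid=7 → [4, 8, 5, 8, 5, 11, 11, 11, 11, 8, 11, 4]
a[mid]=11=11: mid=8
a[mid]=11=11: mid=9
a[mid]=8<11: swap a[5],a[9]; lo=6,mid=10 → [4, 8, 5, 8, 5, 8, 11, 11, 11, 11, 11, 4]
a[mid]=11=11: mid=11
a[mid]=4<11: swap a[6],a[11]; lo=7,mid=12 → [4, 8, 5, 8, 5, 8, 4, 11, 11, 11, 11, 11]
end: lo=7, hi=11; a = [4, 8, 5, 8, 5, 8, 4, 11, 11, 11, 11, 11]

[4, 8, 5, 8, 5, 8, 4, 11, 11, 11, 11, 11]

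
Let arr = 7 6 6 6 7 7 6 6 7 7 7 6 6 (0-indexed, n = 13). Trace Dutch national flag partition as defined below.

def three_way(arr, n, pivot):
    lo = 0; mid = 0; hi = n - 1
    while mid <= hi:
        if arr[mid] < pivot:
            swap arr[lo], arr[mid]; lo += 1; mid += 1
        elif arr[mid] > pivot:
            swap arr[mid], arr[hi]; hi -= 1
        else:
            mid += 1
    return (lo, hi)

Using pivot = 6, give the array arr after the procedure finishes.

pivot = 6; lo=0, mid=0, hi=12
arr[mid]=7>6: swap arr[0],arr[12]; hi=11 → 6 6 6 6 7 7 6 6 7 7 7 6 7
arr[mid]=6=6: mid=1
arr[mid]=6=6: mid=2
arr[mid]=6=6: mid=3
arr[mid]=6=6: mid=4
arr[mid]=7>6: swap arr[4],arr[11]; hi=10 → 6 6 6 6 6 7 6 6 7 7 7 7 7
arr[mid]=6=6: mid=5
arr[mid]=7>6: swap arr[5],arr[10]; hi=9 → 6 6 6 6 6 7 6 6 7 7 7 7 7
arr[mid]=7>6: swap arr[5],arr[9]; hi=8 → 6 6 6 6 6 7 6 6 7 7 7 7 7
arr[mid]=7>6: swap arr[5],arr[8]; hi=7 → 6 6 6 6 6 7 6 6 7 7 7 7 7
arr[mid]=7>6: swap arr[5],arr[7]; hi=6 → 6 6 6 6 6 6 6 7 7 7 7 7 7
arr[mid]=6=6: mid=6
arr[mid]=6=6: mid=7
end: lo=0, hi=6; arr = 6 6 6 6 6 6 6 7 7 7 7 7 7

6 6 6 6 6 6 6 7 7 7 7 7 7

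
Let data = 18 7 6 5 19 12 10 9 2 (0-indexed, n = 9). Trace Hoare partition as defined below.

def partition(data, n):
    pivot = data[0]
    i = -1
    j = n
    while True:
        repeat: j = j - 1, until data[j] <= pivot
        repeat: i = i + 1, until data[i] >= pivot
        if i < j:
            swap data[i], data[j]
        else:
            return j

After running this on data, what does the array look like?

pivot = data[0] = 18; i = -1, j = 9
j→8 (data[8]=2≤18), i→0 (data[0]=18≥18); i<j, swap → 2 7 6 5 19 12 10 9 18
j→7 (data[7]=9≤18), i→4 (data[4]=19≥18); i<j, swap → 2 7 6 5 9 12 10 19 18
j→6, i→7; i≥j, return j=6. data = 2 7 6 5 9 12 10 19 18

2 7 6 5 9 12 10 19 18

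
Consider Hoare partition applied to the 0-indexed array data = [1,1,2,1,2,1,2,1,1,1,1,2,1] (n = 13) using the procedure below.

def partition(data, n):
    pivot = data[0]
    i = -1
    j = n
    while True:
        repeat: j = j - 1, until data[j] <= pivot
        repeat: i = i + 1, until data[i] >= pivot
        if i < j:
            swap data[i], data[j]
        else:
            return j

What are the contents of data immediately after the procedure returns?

[1,1,1,1,1,1,2,2,1,2,1,2,1]

pivot = data[0] = 1; i = -1, j = 13
j→12 (data[12]=1≤1), i→0 (data[0]=1≥1); i<j, swap → [1,1,2,1,2,1,2,1,1,1,1,2,1]
j→10 (data[10]=1≤1), i→1 (data[1]=1≥1); i<j, swap → [1,1,2,1,2,1,2,1,1,1,1,2,1]
j→9 (data[9]=1≤1), i→2 (data[2]=2≥1); i<j, swap → [1,1,1,1,2,1,2,1,1,2,1,2,1]
j→8 (data[8]=1≤1), i→3 (data[3]=1≥1); i<j, swap → [1,1,1,1,2,1,2,1,1,2,1,2,1]
j→7 (data[7]=1≤1), i→4 (data[4]=2≥1); i<j, swap → [1,1,1,1,1,1,2,2,1,2,1,2,1]
j→5, i→5; i≥j, return j=5. data = [1,1,1,1,1,1,2,2,1,2,1,2,1]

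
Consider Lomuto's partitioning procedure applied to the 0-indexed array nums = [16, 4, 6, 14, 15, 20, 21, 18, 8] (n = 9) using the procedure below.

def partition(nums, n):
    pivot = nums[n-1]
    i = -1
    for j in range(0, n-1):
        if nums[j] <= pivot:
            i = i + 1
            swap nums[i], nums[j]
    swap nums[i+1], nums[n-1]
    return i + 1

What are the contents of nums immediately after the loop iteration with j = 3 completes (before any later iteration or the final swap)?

pivot = nums[8] = 8; i = -1
j=0: nums[0]=16 > 8 → no swap
j=1: nums[1]=4 ≤ 8 → i=0, swap nums[0],nums[1] → [4, 16, 6, 14, 15, 20, 21, 18, 8]
j=2: nums[2]=6 ≤ 8 → i=1, swap nums[1],nums[2] → [4, 6, 16, 14, 15, 20, 21, 18, 8]
j=3: nums[3]=14 > 8 → no swap
(after j=3) nums = [4, 6, 16, 14, 15, 20, 21, 18, 8]

[4, 6, 16, 14, 15, 20, 21, 18, 8]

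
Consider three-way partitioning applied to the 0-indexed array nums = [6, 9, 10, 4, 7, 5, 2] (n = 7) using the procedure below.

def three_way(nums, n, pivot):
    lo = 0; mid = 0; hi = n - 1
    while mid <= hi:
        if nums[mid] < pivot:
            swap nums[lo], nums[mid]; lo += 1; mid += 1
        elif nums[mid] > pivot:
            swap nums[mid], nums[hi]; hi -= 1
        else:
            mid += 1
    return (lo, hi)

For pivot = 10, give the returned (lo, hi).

(6, 6)

lo=0 mid=0 hi=6
6<10: swap(0,0), lo=1 mid=1 ⇒ [6, 9, 10, 4, 7, 5, 2]
9<10: swap(1,1), lo=2 mid=2 ⇒ [6, 9, 10, 4, 7, 5, 2]
10=10: mid=3
4<10: swap(2,3), lo=3 mid=4 ⇒ [6, 9, 4, 10, 7, 5, 2]
7<10: swap(3,4), lo=4 mid=5 ⇒ [6, 9, 4, 7, 10, 5, 2]
5<10: swap(4,5), lo=5 mid=6 ⇒ [6, 9, 4, 7, 5, 10, 2]
2<10: swap(5,6), lo=6 mid=7 ⇒ [6, 9, 4, 7, 5, 2, 10]
done. lo=6 hi=6; nums=[6, 9, 4, 7, 5, 2, 10]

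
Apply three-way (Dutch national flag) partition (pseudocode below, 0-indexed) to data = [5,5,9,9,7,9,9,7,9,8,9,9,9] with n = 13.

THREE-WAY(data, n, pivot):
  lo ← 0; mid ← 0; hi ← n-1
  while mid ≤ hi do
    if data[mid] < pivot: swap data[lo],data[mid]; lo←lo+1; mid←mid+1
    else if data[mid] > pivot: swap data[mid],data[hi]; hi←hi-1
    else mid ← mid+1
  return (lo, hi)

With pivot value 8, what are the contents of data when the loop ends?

lo=0 mid=0 hi=12
5<8: swap(0,0), lo=1 mid=1 ⇒ [5,5,9,9,7,9,9,7,9,8,9,9,9]
5<8: swap(1,1), lo=2 mid=2 ⇒ [5,5,9,9,7,9,9,7,9,8,9,9,9]
9>8: swap(2,12), hi=11 ⇒ [5,5,9,9,7,9,9,7,9,8,9,9,9]
9>8: swap(2,11), hi=10 ⇒ [5,5,9,9,7,9,9,7,9,8,9,9,9]
9>8: swap(2,10), hi=9 ⇒ [5,5,9,9,7,9,9,7,9,8,9,9,9]
9>8: swap(2,9), hi=8 ⇒ [5,5,8,9,7,9,9,7,9,9,9,9,9]
8=8: mid=3
9>8: swap(3,8), hi=7 ⇒ [5,5,8,9,7,9,9,7,9,9,9,9,9]
9>8: swap(3,7), hi=6 ⇒ [5,5,8,7,7,9,9,9,9,9,9,9,9]
7<8: swap(2,3), lo=3 mid=4 ⇒ [5,5,7,8,7,9,9,9,9,9,9,9,9]
7<8: swap(3,4), lo=4 mid=5 ⇒ [5,5,7,7,8,9,9,9,9,9,9,9,9]
9>8: swap(5,6), hi=5 ⇒ [5,5,7,7,8,9,9,9,9,9,9,9,9]
9>8: swap(5,5), hi=4 ⇒ [5,5,7,7,8,9,9,9,9,9,9,9,9]
done. lo=4 hi=4; data=[5,5,7,7,8,9,9,9,9,9,9,9,9]

[5,5,7,7,8,9,9,9,9,9,9,9,9]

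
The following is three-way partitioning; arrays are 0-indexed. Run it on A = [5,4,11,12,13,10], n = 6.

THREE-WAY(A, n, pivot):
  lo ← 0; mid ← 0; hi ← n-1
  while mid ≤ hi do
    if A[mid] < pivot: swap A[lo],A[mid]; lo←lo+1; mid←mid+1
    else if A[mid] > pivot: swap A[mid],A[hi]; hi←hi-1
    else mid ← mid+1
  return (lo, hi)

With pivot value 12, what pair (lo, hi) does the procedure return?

(4, 4)

lo=0 mid=0 hi=5
5<12: swap(0,0), lo=1 mid=1 ⇒ [5,4,11,12,13,10]
4<12: swap(1,1), lo=2 mid=2 ⇒ [5,4,11,12,13,10]
11<12: swap(2,2), lo=3 mid=3 ⇒ [5,4,11,12,13,10]
12=12: mid=4
13>12: swap(4,5), hi=4 ⇒ [5,4,11,12,10,13]
10<12: swap(3,4), lo=4 mid=5 ⇒ [5,4,11,10,12,13]
done. lo=4 hi=4; A=[5,4,11,10,12,13]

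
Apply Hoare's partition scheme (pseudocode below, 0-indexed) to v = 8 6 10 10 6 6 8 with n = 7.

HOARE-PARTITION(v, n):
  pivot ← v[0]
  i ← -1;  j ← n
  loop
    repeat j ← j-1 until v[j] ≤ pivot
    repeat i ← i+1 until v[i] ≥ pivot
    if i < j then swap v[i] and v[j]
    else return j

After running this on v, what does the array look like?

pivot = v[0] = 8; i = -1, j = 7
j→6 (v[6]=8≤8), i→0 (v[0]=8≥8); i<j, swap → 8 6 10 10 6 6 8
j→5 (v[5]=6≤8), i→2 (v[2]=10≥8); i<j, swap → 8 6 6 10 6 10 8
j→4 (v[4]=6≤8), i→3 (v[3]=10≥8); i<j, swap → 8 6 6 6 10 10 8
j→3, i→4; i≥j, return j=3. v = 8 6 6 6 10 10 8

8 6 6 6 10 10 8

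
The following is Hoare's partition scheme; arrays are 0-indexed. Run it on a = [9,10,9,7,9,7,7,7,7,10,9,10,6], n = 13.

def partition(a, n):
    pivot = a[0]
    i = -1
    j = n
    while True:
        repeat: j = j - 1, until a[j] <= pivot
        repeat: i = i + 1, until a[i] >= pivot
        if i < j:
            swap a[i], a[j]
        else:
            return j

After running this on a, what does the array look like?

[6,9,7,7,7,7,7,9,9,10,10,10,9]

pivot=9
j stops at 12 (6), i stops at 0 (9); swap ⇒ [6,10,9,7,9,7,7,7,7,10,9,10,9]
j stops at 10 (9), i stops at 1 (10); swap ⇒ [6,9,9,7,9,7,7,7,7,10,10,10,9]
j stops at 8 (7), i stops at 2 (9); swap ⇒ [6,9,7,7,9,7,7,7,9,10,10,10,9]
j stops at 7 (7), i stops at 4 (9); swap ⇒ [6,9,7,7,7,7,7,9,9,10,10,10,9]
j stops at 6, i stops at 7; i≥j ⇒ return 6. a=[6,9,7,7,7,7,7,9,9,10,10,10,9]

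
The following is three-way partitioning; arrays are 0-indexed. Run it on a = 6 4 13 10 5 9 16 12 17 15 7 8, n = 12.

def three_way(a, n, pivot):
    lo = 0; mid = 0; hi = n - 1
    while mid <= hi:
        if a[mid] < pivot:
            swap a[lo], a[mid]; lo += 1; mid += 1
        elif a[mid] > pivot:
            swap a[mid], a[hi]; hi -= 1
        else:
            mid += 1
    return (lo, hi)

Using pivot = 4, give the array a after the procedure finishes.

pivot = 4; lo=0, mid=0, hi=11
a[mid]=6>4: swap a[0],a[11]; hi=10 → 8 4 13 10 5 9 16 12 17 15 7 6
a[mid]=8>4: swap a[0],a[10]; hi=9 → 7 4 13 10 5 9 16 12 17 15 8 6
a[mid]=7>4: swap a[0],a[9]; hi=8 → 15 4 13 10 5 9 16 12 17 7 8 6
a[mid]=15>4: swap a[0],a[8]; hi=7 → 17 4 13 10 5 9 16 12 15 7 8 6
a[mid]=17>4: swap a[0],a[7]; hi=6 → 12 4 13 10 5 9 16 17 15 7 8 6
a[mid]=12>4: swap a[0],a[6]; hi=5 → 16 4 13 10 5 9 12 17 15 7 8 6
a[mid]=16>4: swap a[0],a[5]; hi=4 → 9 4 13 10 5 16 12 17 15 7 8 6
a[mid]=9>4: swap a[0],a[4]; hi=3 → 5 4 13 10 9 16 12 17 15 7 8 6
a[mid]=5>4: swap a[0],a[3]; hi=2 → 10 4 13 5 9 16 12 17 15 7 8 6
a[mid]=10>4: swap a[0],a[2]; hi=1 → 13 4 10 5 9 16 12 17 15 7 8 6
a[mid]=13>4: swap a[0],a[1]; hi=0 → 4 13 10 5 9 16 12 17 15 7 8 6
a[mid]=4=4: mid=1
end: lo=0, hi=0; a = 4 13 10 5 9 16 12 17 15 7 8 6

4 13 10 5 9 16 12 17 15 7 8 6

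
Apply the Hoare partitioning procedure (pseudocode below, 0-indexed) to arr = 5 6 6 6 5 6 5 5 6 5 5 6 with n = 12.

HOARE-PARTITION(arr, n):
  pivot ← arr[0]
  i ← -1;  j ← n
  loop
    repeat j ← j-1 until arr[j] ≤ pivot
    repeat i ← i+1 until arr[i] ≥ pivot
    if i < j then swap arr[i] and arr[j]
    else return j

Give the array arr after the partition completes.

pivot = arr[0] = 5; i = -1, j = 12
j→10 (arr[10]=5≤5), i→0 (arr[0]=5≥5); i<j, swap → 5 6 6 6 5 6 5 5 6 5 5 6
j→9 (arr[9]=5≤5), i→1 (arr[1]=6≥5); i<j, swap → 5 5 6 6 5 6 5 5 6 6 5 6
j→7 (arr[7]=5≤5), i→2 (arr[2]=6≥5); i<j, swap → 5 5 5 6 5 6 5 6 6 6 5 6
j→6 (arr[6]=5≤5), i→3 (arr[3]=6≥5); i<j, swap → 5 5 5 5 5 6 6 6 6 6 5 6
j→4, i→4; i≥j, return j=4. arr = 5 5 5 5 5 6 6 6 6 6 5 6

5 5 5 5 5 6 6 6 6 6 5 6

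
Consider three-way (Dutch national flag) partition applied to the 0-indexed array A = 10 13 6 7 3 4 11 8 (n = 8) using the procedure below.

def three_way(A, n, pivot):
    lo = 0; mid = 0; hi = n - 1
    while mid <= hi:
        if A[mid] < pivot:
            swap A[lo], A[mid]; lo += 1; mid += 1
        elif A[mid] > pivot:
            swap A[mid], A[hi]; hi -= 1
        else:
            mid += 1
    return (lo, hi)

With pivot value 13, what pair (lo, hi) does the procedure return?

lo=0 mid=0 hi=7
10<13: swap(0,0), lo=1 mid=1 ⇒ 10 13 6 7 3 4 11 8
13=13: mid=2
6<13: swap(1,2), lo=2 mid=3 ⇒ 10 6 13 7 3 4 11 8
7<13: swap(2,3), lo=3 mid=4 ⇒ 10 6 7 13 3 4 11 8
3<13: swap(3,4), lo=4 mid=5 ⇒ 10 6 7 3 13 4 11 8
4<13: swap(4,5), lo=5 mid=6 ⇒ 10 6 7 3 4 13 11 8
11<13: swap(5,6), lo=6 mid=7 ⇒ 10 6 7 3 4 11 13 8
8<13: swap(6,7), lo=7 mid=8 ⇒ 10 6 7 3 4 11 8 13
done. lo=7 hi=7; A=10 6 7 3 4 11 8 13

(7, 7)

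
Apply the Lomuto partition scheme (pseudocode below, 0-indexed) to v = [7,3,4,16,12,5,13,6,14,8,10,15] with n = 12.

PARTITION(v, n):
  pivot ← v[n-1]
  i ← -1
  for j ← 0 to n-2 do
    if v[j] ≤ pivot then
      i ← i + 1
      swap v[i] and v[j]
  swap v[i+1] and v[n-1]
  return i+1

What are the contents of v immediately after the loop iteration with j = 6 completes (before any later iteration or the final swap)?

[7,3,4,12,5,13,16,6,14,8,10,15]

pivot=15, i=-1
j=0: 7≤15, i=0, swap(0,0) ⇒ [7,3,4,16,12,5,13,6,14,8,10,15]
j=1: 3≤15, i=1, swap(1,1) ⇒ [7,3,4,16,12,5,13,6,14,8,10,15]
j=2: 4≤15, i=2, swap(2,2) ⇒ [7,3,4,16,12,5,13,6,14,8,10,15]
j=3: 16>15, skip
j=4: 12≤15, i=3, swap(3,4) ⇒ [7,3,4,12,16,5,13,6,14,8,10,15]
j=5: 5≤15, i=4, swap(4,5) ⇒ [7,3,4,12,5,16,13,6,14,8,10,15]
j=6: 13≤15, i=5, swap(5,6) ⇒ [7,3,4,12,5,13,16,6,14,8,10,15]
(after j=6) v = [7,3,4,12,5,13,16,6,14,8,10,15]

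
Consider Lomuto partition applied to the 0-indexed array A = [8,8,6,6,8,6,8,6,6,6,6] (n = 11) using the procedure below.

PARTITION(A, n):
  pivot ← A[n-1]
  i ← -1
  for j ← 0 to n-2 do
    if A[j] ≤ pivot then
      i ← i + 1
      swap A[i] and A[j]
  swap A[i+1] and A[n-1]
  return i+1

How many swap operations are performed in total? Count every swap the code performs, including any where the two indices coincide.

pivot=6, i=-1
j=0: 8>6, skip
j=1: 8>6, skip
j=2: 6≤6, i=0, swap(0,2) ⇒ [6,8,8,6,8,6,8,6,6,6,6]
j=3: 6≤6, i=1, swap(1,3) ⇒ [6,6,8,8,8,6,8,6,6,6,6]
j=4: 8>6, skip
j=5: 6≤6, i=2, swap(2,5) ⇒ [6,6,6,8,8,8,8,6,6,6,6]
j=6: 8>6, skip
j=7: 6≤6, i=3, swap(3,7) ⇒ [6,6,6,6,8,8,8,8,6,6,6]
j=8: 6≤6, i=4, swap(4,8) ⇒ [6,6,6,6,6,8,8,8,8,6,6]
j=9: 6≤6, i=5, swap(5,9) ⇒ [6,6,6,6,6,6,8,8,8,8,6]
swap(6,10) ⇒ [6,6,6,6,6,6,6,8,8,8,8]; return 6

7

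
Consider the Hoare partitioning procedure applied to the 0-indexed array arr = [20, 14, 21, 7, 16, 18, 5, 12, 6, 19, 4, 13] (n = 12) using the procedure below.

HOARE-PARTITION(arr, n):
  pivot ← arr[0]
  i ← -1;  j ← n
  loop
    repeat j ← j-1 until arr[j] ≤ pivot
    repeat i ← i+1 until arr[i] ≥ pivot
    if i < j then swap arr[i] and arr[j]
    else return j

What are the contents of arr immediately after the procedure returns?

pivot=20
j stops at 11 (13), i stops at 0 (20); swap ⇒ [13, 14, 21, 7, 16, 18, 5, 12, 6, 19, 4, 20]
j stops at 10 (4), i stops at 2 (21); swap ⇒ [13, 14, 4, 7, 16, 18, 5, 12, 6, 19, 21, 20]
j stops at 9, i stops at 10; i≥j ⇒ return 9. arr=[13, 14, 4, 7, 16, 18, 5, 12, 6, 19, 21, 20]

[13, 14, 4, 7, 16, 18, 5, 12, 6, 19, 21, 20]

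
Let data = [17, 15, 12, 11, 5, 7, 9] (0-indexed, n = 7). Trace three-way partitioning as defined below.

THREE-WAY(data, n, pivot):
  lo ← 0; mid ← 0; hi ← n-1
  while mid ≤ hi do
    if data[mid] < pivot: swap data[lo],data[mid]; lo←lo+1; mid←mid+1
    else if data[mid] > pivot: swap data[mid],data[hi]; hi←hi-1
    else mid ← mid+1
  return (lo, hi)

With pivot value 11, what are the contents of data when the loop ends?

[9, 7, 5, 11, 12, 15, 17]

pivot = 11; lo=0, mid=0, hi=6
data[mid]=17>11: swap data[0],data[6]; hi=5 → [9, 15, 12, 11, 5, 7, 17]
data[mid]=9<11: swap data[0],data[0]; lo=1,mid=1 → [9, 15, 12, 11, 5, 7, 17]
data[mid]=15>11: swap data[1],data[5]; hi=4 → [9, 7, 12, 11, 5, 15, 17]
data[mid]=7<11: swap data[1],data[1]; lo=2,mid=2 → [9, 7, 12, 11, 5, 15, 17]
data[mid]=12>11: swap data[2],data[4]; hi=3 → [9, 7, 5, 11, 12, 15, 17]
data[mid]=5<11: swap data[2],data[2]; lo=3,mid=3 → [9, 7, 5, 11, 12, 15, 17]
data[mid]=11=11: mid=4
end: lo=3, hi=3; data = [9, 7, 5, 11, 12, 15, 17]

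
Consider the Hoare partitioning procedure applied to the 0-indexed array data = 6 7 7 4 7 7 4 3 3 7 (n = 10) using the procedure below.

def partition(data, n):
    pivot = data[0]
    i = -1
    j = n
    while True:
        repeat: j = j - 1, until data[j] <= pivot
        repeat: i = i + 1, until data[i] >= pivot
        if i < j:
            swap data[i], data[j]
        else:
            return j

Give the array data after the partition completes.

pivot=6
j stops at 8 (3), i stops at 0 (6); swap ⇒ 3 7 7 4 7 7 4 3 6 7
j stops at 7 (3), i stops at 1 (7); swap ⇒ 3 3 7 4 7 7 4 7 6 7
j stops at 6 (4), i stops at 2 (7); swap ⇒ 3 3 4 4 7 7 7 7 6 7
j stops at 3, i stops at 4; i≥j ⇒ return 3. data=3 3 4 4 7 7 7 7 6 7

3 3 4 4 7 7 7 7 6 7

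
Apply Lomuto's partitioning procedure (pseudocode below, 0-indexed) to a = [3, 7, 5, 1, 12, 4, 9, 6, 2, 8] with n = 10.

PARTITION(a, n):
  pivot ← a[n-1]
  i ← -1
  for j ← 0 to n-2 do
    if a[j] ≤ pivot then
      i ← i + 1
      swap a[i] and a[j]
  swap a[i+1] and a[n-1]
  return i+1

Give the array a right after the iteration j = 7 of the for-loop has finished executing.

[3, 7, 5, 1, 4, 6, 9, 12, 2, 8]

pivot = a[9] = 8; i = -1
j=0: a[0]=3 ≤ 8 → i=0, swap a[0],a[0] (no change) → [3, 7, 5, 1, 12, 4, 9, 6, 2, 8]
j=1: a[1]=7 ≤ 8 → i=1, swap a[1],a[1] (no change) → [3, 7, 5, 1, 12, 4, 9, 6, 2, 8]
j=2: a[2]=5 ≤ 8 → i=2, swap a[2],a[2] (no change) → [3, 7, 5, 1, 12, 4, 9, 6, 2, 8]
j=3: a[3]=1 ≤ 8 → i=3, swap a[3],a[3] (no change) → [3, 7, 5, 1, 12, 4, 9, 6, 2, 8]
j=4: a[4]=12 > 8 → no swap
j=5: a[5]=4 ≤ 8 → i=4, swap a[4],a[5] → [3, 7, 5, 1, 4, 12, 9, 6, 2, 8]
j=6: a[6]=9 > 8 → no swap
j=7: a[7]=6 ≤ 8 → i=5, swap a[5],a[7] → [3, 7, 5, 1, 4, 6, 9, 12, 2, 8]
(after j=7) a = [3, 7, 5, 1, 4, 6, 9, 12, 2, 8]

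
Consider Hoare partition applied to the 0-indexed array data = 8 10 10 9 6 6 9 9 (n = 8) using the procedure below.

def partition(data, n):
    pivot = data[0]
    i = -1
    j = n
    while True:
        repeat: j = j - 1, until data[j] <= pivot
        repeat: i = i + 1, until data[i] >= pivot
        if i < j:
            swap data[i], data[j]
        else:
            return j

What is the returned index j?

pivot = data[0] = 8; i = -1, j = 8
j→5 (data[5]=6≤8), i→0 (data[0]=8≥8); i<j, swap → 6 10 10 9 6 8 9 9
j→4 (data[4]=6≤8), i→1 (data[1]=10≥8); i<j, swap → 6 6 10 9 10 8 9 9
j→1, i→2; i≥j, return j=1. data = 6 6 10 9 10 8 9 9

1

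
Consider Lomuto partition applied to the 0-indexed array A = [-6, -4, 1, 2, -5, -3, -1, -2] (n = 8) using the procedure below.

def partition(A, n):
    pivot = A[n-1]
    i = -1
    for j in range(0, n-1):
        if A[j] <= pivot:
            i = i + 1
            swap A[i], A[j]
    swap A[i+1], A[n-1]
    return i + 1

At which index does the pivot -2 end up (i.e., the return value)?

pivot=-2, i=-1
j=0: -6≤-2, i=0, swap(0,0) ⇒ [-6, -4, 1, 2, -5, -3, -1, -2]
j=1: -4≤-2, i=1, swap(1,1) ⇒ [-6, -4, 1, 2, -5, -3, -1, -2]
j=2: 1>-2, skip
j=3: 2>-2, skip
j=4: -5≤-2, i=2, swap(2,4) ⇒ [-6, -4, -5, 2, 1, -3, -1, -2]
j=5: -3≤-2, i=3, swap(3,5) ⇒ [-6, -4, -5, -3, 1, 2, -1, -2]
j=6: -1>-2, skip
swap(4,7) ⇒ [-6, -4, -5, -3, -2, 2, -1, 1]; return 4

4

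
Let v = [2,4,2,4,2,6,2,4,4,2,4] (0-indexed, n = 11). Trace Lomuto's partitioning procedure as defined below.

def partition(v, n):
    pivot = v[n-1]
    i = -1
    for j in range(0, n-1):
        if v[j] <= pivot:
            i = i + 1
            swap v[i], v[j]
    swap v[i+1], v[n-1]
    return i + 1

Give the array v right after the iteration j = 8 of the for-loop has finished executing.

[2,4,2,4,2,2,4,4,6,2,4]

pivot = v[10] = 4; i = -1
j=0: v[0]=2 ≤ 4 → i=0, swap v[0],v[0] (no change) → [2,4,2,4,2,6,2,4,4,2,4]
j=1: v[1]=4 ≤ 4 → i=1, swap v[1],v[1] (no change) → [2,4,2,4,2,6,2,4,4,2,4]
j=2: v[2]=2 ≤ 4 → i=2, swap v[2],v[2] (no change) → [2,4,2,4,2,6,2,4,4,2,4]
j=3: v[3]=4 ≤ 4 → i=3, swap v[3],v[3] (no change) → [2,4,2,4,2,6,2,4,4,2,4]
j=4: v[4]=2 ≤ 4 → i=4, swap v[4],v[4] (no change) → [2,4,2,4,2,6,2,4,4,2,4]
j=5: v[5]=6 > 4 → no swap
j=6: v[6]=2 ≤ 4 → i=5, swap v[5],v[6] → [2,4,2,4,2,2,6,4,4,2,4]
j=7: v[7]=4 ≤ 4 → i=6, swap v[6],v[7] → [2,4,2,4,2,2,4,6,4,2,4]
j=8: v[8]=4 ≤ 4 → i=7, swap v[7],v[8] → [2,4,2,4,2,2,4,4,6,2,4]
(after j=8) v = [2,4,2,4,2,2,4,4,6,2,4]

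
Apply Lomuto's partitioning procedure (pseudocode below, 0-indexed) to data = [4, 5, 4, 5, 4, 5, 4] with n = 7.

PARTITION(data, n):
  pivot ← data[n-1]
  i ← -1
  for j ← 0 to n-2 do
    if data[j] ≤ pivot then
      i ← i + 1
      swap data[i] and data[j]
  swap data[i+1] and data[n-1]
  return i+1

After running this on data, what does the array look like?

[4, 4, 4, 4, 5, 5, 5]

pivot = data[6] = 4; i = -1
j=0: data[0]=4 ≤ 4 → i=0, swap data[0],data[0] (no change) → [4, 5, 4, 5, 4, 5, 4]
j=1: data[1]=5 > 4 → no swap
j=2: data[2]=4 ≤ 4 → i=1, swap data[1],data[2] → [4, 4, 5, 5, 4, 5, 4]
j=3: data[3]=5 > 4 → no swap
j=4: data[4]=4 ≤ 4 → i=2, swap data[2],data[4] → [4, 4, 4, 5, 5, 5, 4]
j=5: data[5]=5 > 4 → no swap
final swap data[3],data[6] → [4, 4, 4, 4, 5, 5, 5]; return 3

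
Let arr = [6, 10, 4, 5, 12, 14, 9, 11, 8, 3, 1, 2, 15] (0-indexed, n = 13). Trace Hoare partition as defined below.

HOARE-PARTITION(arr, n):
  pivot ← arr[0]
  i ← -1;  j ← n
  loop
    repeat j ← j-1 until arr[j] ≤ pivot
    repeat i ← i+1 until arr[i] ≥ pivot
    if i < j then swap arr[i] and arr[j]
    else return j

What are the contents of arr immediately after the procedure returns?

[2, 1, 4, 5, 3, 14, 9, 11, 8, 12, 10, 6, 15]

pivot=6
j stops at 11 (2), i stops at 0 (6); swap ⇒ [2, 10, 4, 5, 12, 14, 9, 11, 8, 3, 1, 6, 15]
j stops at 10 (1), i stops at 1 (10); swap ⇒ [2, 1, 4, 5, 12, 14, 9, 11, 8, 3, 10, 6, 15]
j stops at 9 (3), i stops at 4 (12); swap ⇒ [2, 1, 4, 5, 3, 14, 9, 11, 8, 12, 10, 6, 15]
j stops at 4, i stops at 5; i≥j ⇒ return 4. arr=[2, 1, 4, 5, 3, 14, 9, 11, 8, 12, 10, 6, 15]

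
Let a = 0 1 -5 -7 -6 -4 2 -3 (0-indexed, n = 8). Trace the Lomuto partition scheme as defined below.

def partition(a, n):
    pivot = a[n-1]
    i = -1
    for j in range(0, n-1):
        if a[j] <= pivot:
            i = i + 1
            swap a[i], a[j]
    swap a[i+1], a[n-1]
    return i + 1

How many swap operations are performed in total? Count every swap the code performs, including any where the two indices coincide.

5

pivot = a[7] = -3; i = -1
j=0: a[0]=0 > -3 → no swap
j=1: a[1]=1 > -3 → no swap
j=2: a[2]=-5 ≤ -3 → i=0, swap a[0],a[2] → -5 1 0 -7 -6 -4 2 -3
j=3: a[3]=-7 ≤ -3 → i=1, swap a[1],a[3] → -5 -7 0 1 -6 -4 2 -3
j=4: a[4]=-6 ≤ -3 → i=2, swap a[2],a[4] → -5 -7 -6 1 0 -4 2 -3
j=5: a[5]=-4 ≤ -3 → i=3, swap a[3],a[5] → -5 -7 -6 -4 0 1 2 -3
j=6: a[6]=2 > -3 → no swap
final swap a[4],a[7] → -5 -7 -6 -4 -3 1 2 0; return 4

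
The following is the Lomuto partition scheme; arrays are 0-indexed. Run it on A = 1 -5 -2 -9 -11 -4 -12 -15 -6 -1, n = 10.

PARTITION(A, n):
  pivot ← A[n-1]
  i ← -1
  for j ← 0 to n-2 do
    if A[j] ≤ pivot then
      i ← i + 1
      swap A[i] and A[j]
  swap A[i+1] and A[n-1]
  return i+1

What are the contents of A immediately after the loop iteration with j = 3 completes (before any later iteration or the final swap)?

-5 -2 -9 1 -11 -4 -12 -15 -6 -1

pivot=-1, i=-1
j=0: 1>-1, skip
j=1: -5≤-1, i=0, swap(0,1) ⇒ -5 1 -2 -9 -11 -4 -12 -15 -6 -1
j=2: -2≤-1, i=1, swap(1,2) ⇒ -5 -2 1 -9 -11 -4 -12 -15 -6 -1
j=3: -9≤-1, i=2, swap(2,3) ⇒ -5 -2 -9 1 -11 -4 -12 -15 -6 -1
(after j=3) A = -5 -2 -9 1 -11 -4 -12 -15 -6 -1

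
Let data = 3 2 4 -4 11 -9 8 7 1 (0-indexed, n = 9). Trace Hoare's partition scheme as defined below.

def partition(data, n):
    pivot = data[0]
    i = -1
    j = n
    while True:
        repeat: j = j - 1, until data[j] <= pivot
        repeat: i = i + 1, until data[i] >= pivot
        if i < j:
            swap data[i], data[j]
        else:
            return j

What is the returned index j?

3

pivot = data[0] = 3; i = -1, j = 9
j→8 (data[8]=1≤3), i→0 (data[0]=3≥3); i<j, swap → 1 2 4 -4 11 -9 8 7 3
j→5 (data[5]=-9≤3), i→2 (data[2]=4≥3); i<j, swap → 1 2 -9 -4 11 4 8 7 3
j→3, i→4; i≥j, return j=3. data = 1 2 -9 -4 11 4 8 7 3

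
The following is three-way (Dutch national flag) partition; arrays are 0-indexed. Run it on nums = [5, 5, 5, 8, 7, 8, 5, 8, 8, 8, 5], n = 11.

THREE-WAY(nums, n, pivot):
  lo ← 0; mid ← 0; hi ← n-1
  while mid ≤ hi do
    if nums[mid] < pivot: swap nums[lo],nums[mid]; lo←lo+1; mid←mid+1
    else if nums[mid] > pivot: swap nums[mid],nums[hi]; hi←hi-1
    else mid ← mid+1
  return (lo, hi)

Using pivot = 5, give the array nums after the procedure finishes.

pivot = 5; lo=0, mid=0, hi=10
nums[mid]=5=5: mid=1
nums[mid]=5=5: mid=2
nums[mid]=5=5: mid=3
nums[mid]=8>5: swap nums[3],nums[10]; hi=9 → [5, 5, 5, 5, 7, 8, 5, 8, 8, 8, 8]
nums[mid]=5=5: mid=4
nums[mid]=7>5: swap nums[4],nums[9]; hi=8 → [5, 5, 5, 5, 8, 8, 5, 8, 8, 7, 8]
nums[mid]=8>5: swap nums[4],nums[8]; hi=7 → [5, 5, 5, 5, 8, 8, 5, 8, 8, 7, 8]
nums[mid]=8>5: swap nums[4],nums[7]; hi=6 → [5, 5, 5, 5, 8, 8, 5, 8, 8, 7, 8]
nums[mid]=8>5: swap nums[4],nums[6]; hi=5 → [5, 5, 5, 5, 5, 8, 8, 8, 8, 7, 8]
nums[mid]=5=5: mid=5
nums[mid]=8>5: swap nums[5],nums[5]; hi=4 → [5, 5, 5, 5, 5, 8, 8, 8, 8, 7, 8]
end: lo=0, hi=4; nums = [5, 5, 5, 5, 5, 8, 8, 8, 8, 7, 8]

[5, 5, 5, 5, 5, 8, 8, 8, 8, 7, 8]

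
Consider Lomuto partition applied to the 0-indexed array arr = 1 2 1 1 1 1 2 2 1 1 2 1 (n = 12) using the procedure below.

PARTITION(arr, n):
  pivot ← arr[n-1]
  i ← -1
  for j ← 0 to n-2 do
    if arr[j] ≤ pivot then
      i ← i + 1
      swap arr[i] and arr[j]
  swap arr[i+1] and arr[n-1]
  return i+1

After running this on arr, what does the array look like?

1 1 1 1 1 1 1 1 2 2 2 2

pivot=1, i=-1
j=0: 1≤1, i=0, swap(0,0) ⇒ 1 2 1 1 1 1 2 2 1 1 2 1
j=1: 2>1, skip
j=2: 1≤1, i=1, swap(1,2) ⇒ 1 1 2 1 1 1 2 2 1 1 2 1
j=3: 1≤1, i=2, swap(2,3) ⇒ 1 1 1 2 1 1 2 2 1 1 2 1
j=4: 1≤1, i=3, swap(3,4) ⇒ 1 1 1 1 2 1 2 2 1 1 2 1
j=5: 1≤1, i=4, swap(4,5) ⇒ 1 1 1 1 1 2 2 2 1 1 2 1
j=6: 2>1, skip
j=7: 2>1, skip
j=8: 1≤1, i=5, swap(5,8) ⇒ 1 1 1 1 1 1 2 2 2 1 2 1
j=9: 1≤1, i=6, swap(6,9) ⇒ 1 1 1 1 1 1 1 2 2 2 2 1
j=10: 2>1, skip
swap(7,11) ⇒ 1 1 1 1 1 1 1 1 2 2 2 2; return 7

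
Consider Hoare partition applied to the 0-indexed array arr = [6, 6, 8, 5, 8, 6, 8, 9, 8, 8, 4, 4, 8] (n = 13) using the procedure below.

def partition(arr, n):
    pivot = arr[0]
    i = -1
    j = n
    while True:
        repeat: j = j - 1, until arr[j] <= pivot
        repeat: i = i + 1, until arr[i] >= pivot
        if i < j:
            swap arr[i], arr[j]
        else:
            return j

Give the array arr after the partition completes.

[4, 4, 6, 5, 8, 8, 8, 9, 8, 8, 6, 6, 8]

pivot = arr[0] = 6; i = -1, j = 13
j→11 (arr[11]=4≤6), i→0 (arr[0]=6≥6); i<j, swap → [4, 6, 8, 5, 8, 6, 8, 9, 8, 8, 4, 6, 8]
j→10 (arr[10]=4≤6), i→1 (arr[1]=6≥6); i<j, swap → [4, 4, 8, 5, 8, 6, 8, 9, 8, 8, 6, 6, 8]
j→5 (arr[5]=6≤6), i→2 (arr[2]=8≥6); i<j, swap → [4, 4, 6, 5, 8, 8, 8, 9, 8, 8, 6, 6, 8]
j→3, i→4; i≥j, return j=3. arr = [4, 4, 6, 5, 8, 8, 8, 9, 8, 8, 6, 6, 8]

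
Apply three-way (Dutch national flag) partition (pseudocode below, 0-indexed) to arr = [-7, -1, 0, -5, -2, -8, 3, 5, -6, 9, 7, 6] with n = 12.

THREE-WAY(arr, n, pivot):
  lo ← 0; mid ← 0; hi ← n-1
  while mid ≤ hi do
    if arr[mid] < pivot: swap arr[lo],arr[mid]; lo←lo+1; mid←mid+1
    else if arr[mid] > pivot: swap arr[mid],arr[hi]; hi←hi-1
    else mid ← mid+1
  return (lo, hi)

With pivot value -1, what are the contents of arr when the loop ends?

pivot = -1; lo=0, mid=0, hi=11
arr[mid]=-7<-1: swap arr[0],arr[0]; lo=1,mid=1 → [-7, -1, 0, -5, -2, -8, 3, 5, -6, 9, 7, 6]
arr[mid]=-1=-1: mid=2
arr[mid]=0>-1: swap arr[2],arr[11]; hi=10 → [-7, -1, 6, -5, -2, -8, 3, 5, -6, 9, 7, 0]
arr[mid]=6>-1: swap arr[2],arr[10]; hi=9 → [-7, -1, 7, -5, -2, -8, 3, 5, -6, 9, 6, 0]
arr[mid]=7>-1: swap arr[2],arr[9]; hi=8 → [-7, -1, 9, -5, -2, -8, 3, 5, -6, 7, 6, 0]
arr[mid]=9>-1: swap arr[2],arr[8]; hi=7 → [-7, -1, -6, -5, -2, -8, 3, 5, 9, 7, 6, 0]
arr[mid]=-6<-1: swap arr[1],arr[2]; lo=2,mid=3 → [-7, -6, -1, -5, -2, -8, 3, 5, 9, 7, 6, 0]
arr[mid]=-5<-1: swap arr[2],arr[3]; lo=3,mid=4 → [-7, -6, -5, -1, -2, -8, 3, 5, 9, 7, 6, 0]
arr[mid]=-2<-1: swap arr[3],arr[4]; lo=4,mid=5 → [-7, -6, -5, -2, -1, -8, 3, 5, 9, 7, 6, 0]
arr[mid]=-8<-1: swap arr[4],arr[5]; lo=5,mid=6 → [-7, -6, -5, -2, -8, -1, 3, 5, 9, 7, 6, 0]
arr[mid]=3>-1: swap arr[6],arr[7]; hi=6 → [-7, -6, -5, -2, -8, -1, 5, 3, 9, 7, 6, 0]
arr[mid]=5>-1: swap arr[6],arr[6]; hi=5 → [-7, -6, -5, -2, -8, -1, 5, 3, 9, 7, 6, 0]
end: lo=5, hi=5; arr = [-7, -6, -5, -2, -8, -1, 5, 3, 9, 7, 6, 0]

[-7, -6, -5, -2, -8, -1, 5, 3, 9, 7, 6, 0]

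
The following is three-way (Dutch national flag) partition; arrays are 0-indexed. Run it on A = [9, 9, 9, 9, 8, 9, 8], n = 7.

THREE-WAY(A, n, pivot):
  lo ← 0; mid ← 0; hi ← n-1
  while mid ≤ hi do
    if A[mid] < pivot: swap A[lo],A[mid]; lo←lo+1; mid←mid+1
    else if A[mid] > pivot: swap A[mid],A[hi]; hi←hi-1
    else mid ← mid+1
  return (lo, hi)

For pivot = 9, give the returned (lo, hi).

lo=0 mid=0 hi=6
9=9: mid=1
9=9: mid=2
9=9: mid=3
9=9: mid=4
8<9: swap(0,4), lo=1 mid=5 ⇒ [8, 9, 9, 9, 9, 9, 8]
9=9: mid=6
8<9: swap(1,6), lo=2 mid=7 ⇒ [8, 8, 9, 9, 9, 9, 9]
done. lo=2 hi=6; A=[8, 8, 9, 9, 9, 9, 9]

(2, 6)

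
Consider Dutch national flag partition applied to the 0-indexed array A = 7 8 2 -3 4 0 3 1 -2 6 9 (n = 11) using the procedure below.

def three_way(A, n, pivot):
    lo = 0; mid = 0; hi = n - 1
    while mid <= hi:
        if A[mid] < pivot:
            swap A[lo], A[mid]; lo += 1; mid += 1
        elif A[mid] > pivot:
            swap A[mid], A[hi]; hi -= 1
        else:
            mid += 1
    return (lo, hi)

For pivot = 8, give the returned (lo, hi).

(9, 9)

pivot = 8; lo=0, mid=0, hi=10
A[mid]=7<8: swap A[0],A[0]; lo=1,mid=1 → 7 8 2 -3 4 0 3 1 -2 6 9
A[mid]=8=8: mid=2
A[mid]=2<8: swap A[1],A[2]; lo=2,mid=3 → 7 2 8 -3 4 0 3 1 -2 6 9
A[mid]=-3<8: swap A[2],A[3]; lo=3,mid=4 → 7 2 -3 8 4 0 3 1 -2 6 9
A[mid]=4<8: swap A[3],A[4]; lo=4,mid=5 → 7 2 -3 4 8 0 3 1 -2 6 9
A[mid]=0<8: swap A[4],A[5]; lo=5,mid=6 → 7 2 -3 4 0 8 3 1 -2 6 9
A[mid]=3<8: swap A[5],A[6]; lo=6,mid=7 → 7 2 -3 4 0 3 8 1 -2 6 9
A[mid]=1<8: swap A[6],A[7]; lo=7,mid=8 → 7 2 -3 4 0 3 1 8 -2 6 9
A[mid]=-2<8: swap A[7],A[8]; lo=8,mid=9 → 7 2 -3 4 0 3 1 -2 8 6 9
A[mid]=6<8: swap A[8],A[9]; lo=9,mid=10 → 7 2 -3 4 0 3 1 -2 6 8 9
A[mid]=9>8: swap A[10],A[10]; hi=9 → 7 2 -3 4 0 3 1 -2 6 8 9
end: lo=9, hi=9; A = 7 2 -3 4 0 3 1 -2 6 8 9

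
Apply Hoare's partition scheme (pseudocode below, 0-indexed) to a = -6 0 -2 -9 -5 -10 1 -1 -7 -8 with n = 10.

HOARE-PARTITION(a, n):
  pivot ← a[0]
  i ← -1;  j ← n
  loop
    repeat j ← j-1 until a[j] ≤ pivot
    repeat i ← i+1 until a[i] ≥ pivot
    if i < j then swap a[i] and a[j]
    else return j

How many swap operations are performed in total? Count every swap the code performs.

3

pivot=-6
j stops at 9 (-8), i stops at 0 (-6); swap ⇒ -8 0 -2 -9 -5 -10 1 -1 -7 -6
j stops at 8 (-7), i stops at 1 (0); swap ⇒ -8 -7 -2 -9 -5 -10 1 -1 0 -6
j stops at 5 (-10), i stops at 2 (-2); swap ⇒ -8 -7 -10 -9 -5 -2 1 -1 0 -6
j stops at 3, i stops at 4; i≥j ⇒ return 3. a=-8 -7 -10 -9 -5 -2 1 -1 0 -6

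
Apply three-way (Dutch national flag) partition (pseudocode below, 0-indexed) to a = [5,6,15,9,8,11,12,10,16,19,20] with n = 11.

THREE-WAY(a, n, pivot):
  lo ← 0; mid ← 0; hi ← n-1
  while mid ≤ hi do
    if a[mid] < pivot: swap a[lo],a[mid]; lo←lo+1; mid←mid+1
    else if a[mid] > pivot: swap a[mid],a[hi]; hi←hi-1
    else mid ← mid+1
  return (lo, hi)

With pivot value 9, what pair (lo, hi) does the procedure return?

lo=0 mid=0 hi=10
5<9: swap(0,0), lo=1 mid=1 ⇒ [5,6,15,9,8,11,12,10,16,19,20]
6<9: swap(1,1), lo=2 mid=2 ⇒ [5,6,15,9,8,11,12,10,16,19,20]
15>9: swap(2,10), hi=9 ⇒ [5,6,20,9,8,11,12,10,16,19,15]
20>9: swap(2,9), hi=8 ⇒ [5,6,19,9,8,11,12,10,16,20,15]
19>9: swap(2,8), hi=7 ⇒ [5,6,16,9,8,11,12,10,19,20,15]
16>9: swap(2,7), hi=6 ⇒ [5,6,10,9,8,11,12,16,19,20,15]
10>9: swap(2,6), hi=5 ⇒ [5,6,12,9,8,11,10,16,19,20,15]
12>9: swap(2,5), hi=4 ⇒ [5,6,11,9,8,12,10,16,19,20,15]
11>9: swap(2,4), hi=3 ⇒ [5,6,8,9,11,12,10,16,19,20,15]
8<9: swap(2,2), lo=3 mid=3 ⇒ [5,6,8,9,11,12,10,16,19,20,15]
9=9: mid=4
done. lo=3 hi=3; a=[5,6,8,9,11,12,10,16,19,20,15]

(3, 3)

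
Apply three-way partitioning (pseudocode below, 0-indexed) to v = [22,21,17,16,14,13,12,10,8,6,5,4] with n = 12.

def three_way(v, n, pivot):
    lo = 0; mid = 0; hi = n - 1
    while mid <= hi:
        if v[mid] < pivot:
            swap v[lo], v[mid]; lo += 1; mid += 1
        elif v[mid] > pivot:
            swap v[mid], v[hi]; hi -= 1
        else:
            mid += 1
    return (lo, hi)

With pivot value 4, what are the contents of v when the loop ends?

lo=0 mid=0 hi=11
22>4: swap(0,11), hi=10 ⇒ [4,21,17,16,14,13,12,10,8,6,5,22]
4=4: mid=1
21>4: swap(1,10), hi=9 ⇒ [4,5,17,16,14,13,12,10,8,6,21,22]
5>4: swap(1,9), hi=8 ⇒ [4,6,17,16,14,13,12,10,8,5,21,22]
6>4: swap(1,8), hi=7 ⇒ [4,8,17,16,14,13,12,10,6,5,21,22]
8>4: swap(1,7), hi=6 ⇒ [4,10,17,16,14,13,12,8,6,5,21,22]
10>4: swap(1,6), hi=5 ⇒ [4,12,17,16,14,13,10,8,6,5,21,22]
12>4: swap(1,5), hi=4 ⇒ [4,13,17,16,14,12,10,8,6,5,21,22]
13>4: swap(1,4), hi=3 ⇒ [4,14,17,16,13,12,10,8,6,5,21,22]
14>4: swap(1,3), hi=2 ⇒ [4,16,17,14,13,12,10,8,6,5,21,22]
16>4: swap(1,2), hi=1 ⇒ [4,17,16,14,13,12,10,8,6,5,21,22]
17>4: swap(1,1), hi=0 ⇒ [4,17,16,14,13,12,10,8,6,5,21,22]
done. lo=0 hi=0; v=[4,17,16,14,13,12,10,8,6,5,21,22]

[4,17,16,14,13,12,10,8,6,5,21,22]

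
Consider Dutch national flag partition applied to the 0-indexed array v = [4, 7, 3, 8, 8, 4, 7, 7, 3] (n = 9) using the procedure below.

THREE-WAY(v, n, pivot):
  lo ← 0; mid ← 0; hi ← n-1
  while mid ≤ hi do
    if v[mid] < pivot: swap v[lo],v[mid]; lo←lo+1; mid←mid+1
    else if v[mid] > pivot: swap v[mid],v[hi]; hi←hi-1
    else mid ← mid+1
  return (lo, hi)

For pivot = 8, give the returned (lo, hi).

lo=0 mid=0 hi=8
4<8: swap(0,0), lo=1 mid=1 ⇒ [4, 7, 3, 8, 8, 4, 7, 7, 3]
7<8: swap(1,1), lo=2 mid=2 ⇒ [4, 7, 3, 8, 8, 4, 7, 7, 3]
3<8: swap(2,2), lo=3 mid=3 ⇒ [4, 7, 3, 8, 8, 4, 7, 7, 3]
8=8: mid=4
8=8: mid=5
4<8: swap(3,5), lo=4 mid=6 ⇒ [4, 7, 3, 4, 8, 8, 7, 7, 3]
7<8: swap(4,6), lo=5 mid=7 ⇒ [4, 7, 3, 4, 7, 8, 8, 7, 3]
7<8: swap(5,7), lo=6 mid=8 ⇒ [4, 7, 3, 4, 7, 7, 8, 8, 3]
3<8: swap(6,8), lo=7 mid=9 ⇒ [4, 7, 3, 4, 7, 7, 3, 8, 8]
done. lo=7 hi=8; v=[4, 7, 3, 4, 7, 7, 3, 8, 8]

(7, 8)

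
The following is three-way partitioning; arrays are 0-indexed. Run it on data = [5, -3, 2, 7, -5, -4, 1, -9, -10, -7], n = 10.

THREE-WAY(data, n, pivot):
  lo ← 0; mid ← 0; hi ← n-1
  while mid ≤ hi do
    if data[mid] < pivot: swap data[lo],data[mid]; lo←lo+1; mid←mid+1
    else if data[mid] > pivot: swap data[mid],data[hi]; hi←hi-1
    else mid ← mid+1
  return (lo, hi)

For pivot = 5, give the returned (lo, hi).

(8, 8)

lo=0 mid=0 hi=9
5=5: mid=1
-3<5: swap(0,1), lo=1 mid=2 ⇒ [-3, 5, 2, 7, -5, -4, 1, -9, -10, -7]
2<5: swap(1,2), lo=2 mid=3 ⇒ [-3, 2, 5, 7, -5, -4, 1, -9, -10, -7]
7>5: swap(3,9), hi=8 ⇒ [-3, 2, 5, -7, -5, -4, 1, -9, -10, 7]
-7<5: swap(2,3), lo=3 mid=4 ⇒ [-3, 2, -7, 5, -5, -4, 1, -9, -10, 7]
-5<5: swap(3,4), lo=4 mid=5 ⇒ [-3, 2, -7, -5, 5, -4, 1, -9, -10, 7]
-4<5: swap(4,5), lo=5 mid=6 ⇒ [-3, 2, -7, -5, -4, 5, 1, -9, -10, 7]
1<5: swap(5,6), lo=6 mid=7 ⇒ [-3, 2, -7, -5, -4, 1, 5, -9, -10, 7]
-9<5: swap(6,7), lo=7 mid=8 ⇒ [-3, 2, -7, -5, -4, 1, -9, 5, -10, 7]
-10<5: swap(7,8), lo=8 mid=9 ⇒ [-3, 2, -7, -5, -4, 1, -9, -10, 5, 7]
done. lo=8 hi=8; data=[-3, 2, -7, -5, -4, 1, -9, -10, 5, 7]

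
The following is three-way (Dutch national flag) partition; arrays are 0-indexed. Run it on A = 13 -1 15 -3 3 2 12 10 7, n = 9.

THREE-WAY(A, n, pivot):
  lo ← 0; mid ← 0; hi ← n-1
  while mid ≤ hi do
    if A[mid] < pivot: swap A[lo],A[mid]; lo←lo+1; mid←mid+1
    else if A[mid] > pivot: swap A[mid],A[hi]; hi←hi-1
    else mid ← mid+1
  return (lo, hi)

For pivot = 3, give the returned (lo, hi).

(3, 3)

pivot = 3; lo=0, mid=0, hi=8
A[mid]=13>3: swap A[0],A[8]; hi=7 → 7 -1 15 -3 3 2 12 10 13
A[mid]=7>3: swap A[0],A[7]; hi=6 → 10 -1 15 -3 3 2 12 7 13
A[mid]=10>3: swap A[0],A[6]; hi=5 → 12 -1 15 -3 3 2 10 7 13
A[mid]=12>3: swap A[0],A[5]; hi=4 → 2 -1 15 -3 3 12 10 7 13
A[mid]=2<3: swap A[0],A[0]; lo=1,mid=1 → 2 -1 15 -3 3 12 10 7 13
A[mid]=-1<3: swap A[1],A[1]; lo=2,mid=2 → 2 -1 15 -3 3 12 10 7 13
A[mid]=15>3: swap A[2],A[4]; hi=3 → 2 -1 3 -3 15 12 10 7 13
A[mid]=3=3: mid=3
A[mid]=-3<3: swap A[2],A[3]; lo=3,mid=4 → 2 -1 -3 3 15 12 10 7 13
end: lo=3, hi=3; A = 2 -1 -3 3 15 12 10 7 13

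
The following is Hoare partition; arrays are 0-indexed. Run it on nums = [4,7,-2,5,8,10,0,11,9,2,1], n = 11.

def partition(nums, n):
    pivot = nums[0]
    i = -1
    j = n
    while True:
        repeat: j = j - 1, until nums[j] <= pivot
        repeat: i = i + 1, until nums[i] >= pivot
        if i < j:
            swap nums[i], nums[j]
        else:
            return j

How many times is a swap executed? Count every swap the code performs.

pivot=4
j stops at 10 (1), i stops at 0 (4); swap ⇒ [1,7,-2,5,8,10,0,11,9,2,4]
j stops at 9 (2), i stops at 1 (7); swap ⇒ [1,2,-2,5,8,10,0,11,9,7,4]
j stops at 6 (0), i stops at 3 (5); swap ⇒ [1,2,-2,0,8,10,5,11,9,7,4]
j stops at 3, i stops at 4; i≥j ⇒ return 3. nums=[1,2,-2,0,8,10,5,11,9,7,4]

3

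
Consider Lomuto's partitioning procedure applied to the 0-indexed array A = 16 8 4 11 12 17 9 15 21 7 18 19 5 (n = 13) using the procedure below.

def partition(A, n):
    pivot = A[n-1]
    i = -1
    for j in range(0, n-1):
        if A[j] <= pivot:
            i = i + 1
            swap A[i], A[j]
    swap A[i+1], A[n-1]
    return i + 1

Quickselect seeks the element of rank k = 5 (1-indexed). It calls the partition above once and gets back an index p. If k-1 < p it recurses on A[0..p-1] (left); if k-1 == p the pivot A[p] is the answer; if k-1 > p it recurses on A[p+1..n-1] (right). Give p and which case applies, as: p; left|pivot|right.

1; right

pivot=5, i=-1
j=0: 16>5, skip
j=1: 8>5, skip
j=2: 4≤5, i=0, swap(0,2) ⇒ 4 8 16 11 12 17 9 15 21 7 18 19 5
j=3: 11>5, skip
j=4: 12>5, skip
j=5: 17>5, skip
j=6: 9>5, skip
j=7: 15>5, skip
j=8: 21>5, skip
j=9: 7>5, skip
j=10: 18>5, skip
j=11: 19>5, skip
swap(1,12) ⇒ 4 5 16 11 12 17 9 15 21 7 18 19 8; return 1
p = 1; k-1 = 4 > 1 ⇒ right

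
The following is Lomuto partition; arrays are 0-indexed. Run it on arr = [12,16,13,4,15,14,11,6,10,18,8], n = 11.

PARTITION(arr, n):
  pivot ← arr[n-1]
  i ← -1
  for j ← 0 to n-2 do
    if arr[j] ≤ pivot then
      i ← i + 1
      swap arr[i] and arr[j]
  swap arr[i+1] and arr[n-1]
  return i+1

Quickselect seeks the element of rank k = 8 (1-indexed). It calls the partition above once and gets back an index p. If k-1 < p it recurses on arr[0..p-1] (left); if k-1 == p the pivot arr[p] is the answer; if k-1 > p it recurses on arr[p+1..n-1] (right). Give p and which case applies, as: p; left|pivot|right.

2; right

pivot=8, i=-1
j=0: 12>8, skip
j=1: 16>8, skip
j=2: 13>8, skip
j=3: 4≤8, i=0, swap(0,3) ⇒ [4,16,13,12,15,14,11,6,10,18,8]
j=4: 15>8, skip
j=5: 14>8, skip
j=6: 11>8, skip
j=7: 6≤8, i=1, swap(1,7) ⇒ [4,6,13,12,15,14,11,16,10,18,8]
j=8: 10>8, skip
j=9: 18>8, skip
swap(2,10) ⇒ [4,6,8,12,15,14,11,16,10,18,13]; return 2
p = 2; k-1 = 7 > 2 ⇒ right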